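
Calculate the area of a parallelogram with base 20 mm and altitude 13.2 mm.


Shape: parallelogram
Base b = 20 mm, Height h = 13.2 mm
Formula: A = b * h
A = 20 * 13.2
A = 264
264 mm^2


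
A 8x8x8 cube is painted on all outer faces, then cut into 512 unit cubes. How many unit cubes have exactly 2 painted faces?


Large cube: 8 x 8 x 8, cut into unit cubes.
n = 8, so n - 2 = 6
Cubes with 2 painted faces lie along the edges, excluding corners.
A cube has 12 edges; each contributes (n - 2) = 6 such cubes.
Count = 12 * 6 = 72
72 unit cubes


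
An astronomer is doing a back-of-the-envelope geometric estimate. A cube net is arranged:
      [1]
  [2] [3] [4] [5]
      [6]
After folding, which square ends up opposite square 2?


Net: cross layout. Take square 3 as the base (bottom).
Fold the four squares in the horizontal row up around 3: 2 -> left, 4 -> right, 5 wraps to the top.
Fold 1 and 6 up from 3: 1 -> back, 6 -> front.
Opposite pairs are therefore: (1, 6), (2, 4), (3, 5).
Face 2 is opposite face 4.
face 4


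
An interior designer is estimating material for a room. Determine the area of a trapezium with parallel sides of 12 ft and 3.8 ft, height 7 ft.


Shape: trapezoid
Parallel sides a = 12 ft, b = 3.8 ft; Height h = 7 ft
Formula: A = (a + b) * h / 2
a + b = 12 + 3.8 = 15.8
A = 15.8 * 7 / 2
A = 110.6 / 2
A = 55.3
55.3 ft^2


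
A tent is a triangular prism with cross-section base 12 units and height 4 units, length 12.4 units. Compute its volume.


Shape: triangular prism
Triangle base = 12 units, triangle height = 4 units, prism length L = 12.4 units
Formula: V = (1/2 * b * h_tri) * L
Cross-section area = 0.5 * 12 * 4 = 24
V = 24 * 12.4
V = 297.6
297.6 units^3


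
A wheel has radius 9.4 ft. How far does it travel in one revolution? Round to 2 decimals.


Shape: circle
Radius r = 9.4 ft
Formula: C = 2 * pi * r
C = 2 * pi * 9.4
C = 18.8 * pi
C = 59.06
59.06 ft


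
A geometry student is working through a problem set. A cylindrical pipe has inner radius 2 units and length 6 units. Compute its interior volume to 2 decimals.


Shape: cylinder
Radius r = 2 units, Height h = 6 units
Formula: V = pi * r^2 * h
r^2 = 4
V = pi * 4 * 6
V = 24 * pi
V = 75.4
75.4 units^3


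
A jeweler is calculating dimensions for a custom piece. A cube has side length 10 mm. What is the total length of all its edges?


Shape: cube
Side s = 10 mm
A cube has 12 edges, all equal.
Formula: total edge length = 12 * s
Total = 12 * 10
Total = 120
120 mm


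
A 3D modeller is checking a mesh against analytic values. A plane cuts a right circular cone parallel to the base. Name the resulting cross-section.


Solid: right circular cone
Cutting plane: parallel to the base
Visualize the intersection of the plane with the solid's surface.
The boundary of the cut region is a circle.
circle


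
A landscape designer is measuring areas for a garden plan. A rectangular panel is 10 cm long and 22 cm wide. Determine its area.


Shape: rectangle
Length l = 10 cm, Width w = 22 cm
Formula: A = l * w
A = 10 * 22
A = 220
220 cm^2


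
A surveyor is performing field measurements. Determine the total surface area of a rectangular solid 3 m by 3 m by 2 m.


Shape: rectangular prism
l = 3 m, w = 3 m, h = 2 m
Formula: SA = 2(lw + lh + wh)
lw = 9, lh = 6, wh = 6
lw + lh + wh = 21
SA = 2 * 21
SA = 42
42 m^2


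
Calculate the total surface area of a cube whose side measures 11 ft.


Shape: cube
Side s = 11 ft
A cube has 6 square faces.
Formula: SA = 6 * s^2
s^2 = 121
SA = 6 * 121
SA = 726
726 ft^2


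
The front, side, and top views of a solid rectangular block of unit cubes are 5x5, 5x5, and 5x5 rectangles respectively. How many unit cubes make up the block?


Orthographic views of a solid rectangular block:
Front view 5 x 5 -> length = 5, height = 5
Side view 5 x 5 -> width = 5, height = 5 (consistent)
Top view 5 x 5 -> confirms length = 5, width = 5
The block is 5 x 5 x 5.
Total unit cubes = 5 * 5 * 5 = 125
125 unit cubes


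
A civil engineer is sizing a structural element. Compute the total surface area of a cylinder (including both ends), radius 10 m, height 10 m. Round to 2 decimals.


Shape: closed cylinder
Radius r = 10 m, Height h = 10 m
Formula: SA = 2*pi*r^2 + 2*pi*r*h = 2*pi*r*(r + h)
r + h = 20
2 * r * (r + h) = 2 * 10 * 20 = 400
SA = 400 * pi
SA = 1256.64
1256.64 m^2


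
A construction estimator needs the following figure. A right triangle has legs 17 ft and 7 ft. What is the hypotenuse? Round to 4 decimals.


Shape: right triangle
Legs a = 17 ft, b = 7 ft
Formula: c = sqrt(a^2 + b^2)
a^2 = 289, b^2 = 49
a^2 + b^2 = 338
c = sqrt(338)
c = 18.3848
18.3848 ft


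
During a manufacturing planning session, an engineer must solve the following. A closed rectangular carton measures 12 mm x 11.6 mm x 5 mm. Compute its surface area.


Shape: rectangular prism
l = 12 mm, w = 11.6 mm, h = 5 mm
Formula: SA = 2(lw + lh + wh)
lw = 139.2, lh = 60, wh = 58
lw + lh + wh = 257.2
SA = 2 * 257.2
SA = 514.4
514.4 mm^2


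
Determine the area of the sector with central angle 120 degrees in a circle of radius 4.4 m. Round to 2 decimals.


Shape: circular sector
Radius r = 4.4 m, Angle = 120 degrees
Formula: A = (angle/360) * pi * r^2
r^2 = 19.36
Fraction of circle = 120/360
A = (120/360) * pi * 19.36
A = 6.453333 * pi
A = 20.27
20.27 m^2


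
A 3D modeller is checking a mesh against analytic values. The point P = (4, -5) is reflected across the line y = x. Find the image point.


Transformation: reflection
Original point: (4, -5)
Rule for reflection over y = x: (x, y) -> (y, x)
Apply: (4, -5) -> (-5, 4)
(-5, 4)


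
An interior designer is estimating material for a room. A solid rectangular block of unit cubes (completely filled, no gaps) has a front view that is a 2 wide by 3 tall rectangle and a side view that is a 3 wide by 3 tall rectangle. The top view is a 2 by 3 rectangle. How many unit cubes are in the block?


Orthographic views of a solid rectangular block:
Front view 2 x 3 -> length = 2, height = 3
Side view 3 x 3 -> width = 3, height = 3 (consistent)
Top view 2 x 3 -> confirms length = 2, width = 3
The block is 2 x 3 x 3.
Total unit cubes = 2 * 3 * 3 = 18
18 unit cubes


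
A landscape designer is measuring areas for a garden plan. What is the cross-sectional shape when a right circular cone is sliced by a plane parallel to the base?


Solid: right circular cone
Cutting plane: parallel to the base
Visualize the intersection of the plane with the solid's surface.
The boundary of the cut region is a circle.
circle


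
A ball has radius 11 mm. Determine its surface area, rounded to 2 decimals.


Shape: sphere
Radius r = 11 mm
Formula: SA = 4 * pi * r^2
r^2 = 121
SA = 4 * pi * 121
SA = 484 * pi
SA = 1520.53
1520.53 mm^2


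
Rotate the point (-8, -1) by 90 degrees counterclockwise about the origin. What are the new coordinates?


Transformation: rotation about the origin
Original point: (-8, -1)
Rule for 90 deg counterclockwise: (x, y) -> (-y, x)
Apply: (-8, -1) -> (1, -8)
(1, -8)


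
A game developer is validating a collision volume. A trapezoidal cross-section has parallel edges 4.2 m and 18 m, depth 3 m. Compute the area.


Shape: trapezoid
Parallel sides a = 4.2 m, b = 18 m; Height h = 3 m
Formula: A = (a + b) * h / 2
a + b = 4.2 + 18 = 22.2
A = 22.2 * 3 / 2
A = 66.6 / 2
A = 33.3
33.3 m^2


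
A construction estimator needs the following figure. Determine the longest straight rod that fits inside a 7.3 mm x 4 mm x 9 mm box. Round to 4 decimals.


Shape: rectangular box (space diagonal)
l = 7.3 mm, w = 4 mm, h = 9 mm
Visualize: the diagonal of the base, then a right triangle with that diagonal and the height.
Formula: d = sqrt(l^2 + w^2 + h^2)
l^2 + w^2 + h^2 = 53.29 + 16 + 81 = 150.29
d = sqrt(150.29)
d = 12.2593
12.2593 mm


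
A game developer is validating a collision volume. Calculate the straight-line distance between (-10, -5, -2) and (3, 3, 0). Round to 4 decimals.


3D distance between two points
P1 = (-10, -5, -2), P2 = (3, 3, 0)
Formula: d = sqrt((x2-x1)^2 + (y2-y1)^2 + (z2-z1)^2)
dx = 3 - -10 = 13
dy = 3 - -5 = 8
dz = 0 - -2 = 2
dx^2 + dy^2 + dz^2 = 169 + 64 + 4 = 237
d = sqrt(237)
d = 15.3948
15.3948 units


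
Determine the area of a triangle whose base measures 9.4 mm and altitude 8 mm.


Shape: triangle
Base b = 9.4 mm, Height h = 8 mm
Formula: A = (1/2) * b * h
A = 0.5 * 9.4 * 8
A = 0.5 * 75.2
A = 37.6
37.6 mm^2


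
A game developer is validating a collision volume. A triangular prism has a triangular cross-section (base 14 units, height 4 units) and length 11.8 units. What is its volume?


Shape: triangular prism
Triangle base = 14 units, triangle height = 4 units, prism length L = 11.8 units
Formula: V = (1/2 * b * h_tri) * L
Cross-section area = 0.5 * 14 * 4 = 28
V = 28 * 11.8
V = 330.4
330.4 units^3


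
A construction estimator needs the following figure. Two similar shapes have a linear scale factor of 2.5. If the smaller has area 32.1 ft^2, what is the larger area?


Linear scale factor k = 2.5
Original area = 32.1 ft^2
Rule: under a linear scaling by k, areas scale by k^2.
k^2 = 2.5^2 = 6.25
New area = 32.1 * 6.25
New area = 200.625
200.625 ft^2


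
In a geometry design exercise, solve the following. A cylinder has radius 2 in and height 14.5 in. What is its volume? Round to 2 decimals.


Shape: cylinder
Radius r = 2 in, Height h = 14.5 in
Formula: V = pi * r^2 * h
r^2 = 4
V = pi * 4 * 14.5
V = 58 * pi
V = 182.21
182.21 in^3


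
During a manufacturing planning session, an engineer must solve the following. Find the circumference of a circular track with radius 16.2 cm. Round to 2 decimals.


Shape: circle
Radius r = 16.2 cm
Formula: C = 2 * pi * r
C = 2 * pi * 16.2
C = 32.4 * pi
C = 101.79
101.79 cm


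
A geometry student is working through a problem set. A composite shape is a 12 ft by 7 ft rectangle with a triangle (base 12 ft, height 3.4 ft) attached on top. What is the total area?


Composite shape: rectangle + triangle
Rectangle area = 12 * 7 = 84
Triangle area = 0.5 * 12 * 3.4 = 20.4
Total = 84 + 20.4
Total = 104.4
104.4 ft^2


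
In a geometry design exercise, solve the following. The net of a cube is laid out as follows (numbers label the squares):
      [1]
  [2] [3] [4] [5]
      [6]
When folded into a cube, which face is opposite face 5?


Net: cross layout. Take square 3 as the base (bottom).
Fold the four squares in the horizontal row up around 3: 2 -> left, 4 -> right, 5 wraps to the top.
Fold 1 and 6 up from 3: 1 -> back, 6 -> front.
Opposite pairs are therefore: (1, 6), (2, 4), (3, 5).
Face 5 is opposite face 3.
face 3


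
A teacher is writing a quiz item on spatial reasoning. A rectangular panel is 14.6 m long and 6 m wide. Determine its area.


Shape: rectangle
Length l = 14.6 m, Width w = 6 m
Formula: A = l * w
A = 14.6 * 6
A = 87.6
87.6 m^2


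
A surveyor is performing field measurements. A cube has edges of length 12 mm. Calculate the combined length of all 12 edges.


Shape: cube
Side s = 12 mm
A cube has 12 edges, all equal.
Formula: total edge length = 12 * s
Total = 12 * 12
Total = 144
144 mm


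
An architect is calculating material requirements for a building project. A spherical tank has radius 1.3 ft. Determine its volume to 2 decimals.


Shape: sphere
Radius r = 1.3 ft
Formula: V = (4/3) * pi * r^3
r^3 = 2.197
(4/3) * 2.197 = 2.929333
V = 2.929333 * pi
V = 9.2
9.2 ft^3


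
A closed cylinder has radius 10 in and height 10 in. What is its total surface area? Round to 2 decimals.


Shape: closed cylinder
Radius r = 10 in, Height h = 10 in
Formula: SA = 2*pi*r^2 + 2*pi*r*h = 2*pi*r*(r + h)
r + h = 20
2 * r * (r + h) = 2 * 10 * 20 = 400
SA = 400 * pi
SA = 1256.64
1256.64 in^2


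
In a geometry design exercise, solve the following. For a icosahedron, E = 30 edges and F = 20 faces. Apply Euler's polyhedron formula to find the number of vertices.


Polyhedron: icosahedron
Euler's formula for convex polyhedra: V - E + F = 2
Given: E = 30 edges and F = 20 faces
Solve for V:
V = 2 + E - F = 2 + 30 - 20 = 12
12 vertices


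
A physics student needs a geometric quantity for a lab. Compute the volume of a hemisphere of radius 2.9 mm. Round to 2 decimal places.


Shape: hemisphere (half of a sphere)
Radius r = 2.9 mm
Formula: V = (1/2) * (4/3) * pi * r^3 = (2/3) * pi * r^3
r^3 = 24.389
(2/3) * 24.389 = 16.259333
V = 16.259333 * pi
V = 51.08
51.08 mm^3


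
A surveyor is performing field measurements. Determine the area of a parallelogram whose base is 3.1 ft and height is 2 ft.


Shape: parallelogram
Base b = 3.1 ft, Height h = 2 ft
Formula: A = b * h
A = 3.1 * 2
A = 6.2
6.2 ft^2


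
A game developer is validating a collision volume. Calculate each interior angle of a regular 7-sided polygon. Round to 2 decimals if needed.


Shape: regular heptagon (7 sides)
Formula: interior angle = (n - 2) * 180 / n
(n - 2) = 5
(n - 2) * 180 = 900
angle = 900 / 7
angle = 128.57
128.57 degrees


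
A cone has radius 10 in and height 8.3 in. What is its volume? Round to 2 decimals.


Shape: cone
Radius r = 10 in, Height h = 8.3 in
Formula: V = (1/3) * pi * r^2 * h
r^2 = 100
pi * r^2 * h = pi * 100 * 8.3 = 830 * pi
V = 830 * pi / 3
V = 869.17
869.17 in^3


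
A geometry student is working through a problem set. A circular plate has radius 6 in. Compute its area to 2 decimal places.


Shape: circle
Radius r = 6 in
Formula: A = pi * r^2
r^2 = 6^2 = 36
A = pi * 36
A = 113.1
113.1 in^2


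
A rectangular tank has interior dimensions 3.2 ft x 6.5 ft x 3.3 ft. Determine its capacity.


Shape: rectangular prism
l = 3.2 ft, w = 6.5 ft, h = 3.3 ft
Formula: V = l * w * h
V = 3.2 * 6.5 * 3.3
V = 20.8 * 3.3
V = 68.64
68.64 ft^3


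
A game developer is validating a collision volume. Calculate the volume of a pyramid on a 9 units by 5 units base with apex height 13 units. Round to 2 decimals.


Shape: rectangular pyramid
Base: 9 units x 5 units, Height h = 13 units
Formula: V = (1/3) * base_area * h
base_area = 9 * 5 = 45
base_area * h = 45 * 13 = 585
V = 585 / 3
V = 195
195 units^3


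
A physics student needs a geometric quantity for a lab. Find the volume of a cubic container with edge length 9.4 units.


Shape: cube
Side s = 9.4 units
Formula: V = s^3
V = 9.4 * 9.4 * 9.4
V = 88.36 * 9.4
V = 830.584
830.584 units^3


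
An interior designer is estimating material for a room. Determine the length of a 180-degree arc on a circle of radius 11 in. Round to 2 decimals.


Shape: circular arc
Radius r = 11 in, Angle = 180 degrees
Formula: L = (angle/360) * 2 * pi * r
2 * pi * r = 22 * pi
L = (180/360) * 22 * pi
L = 11 * pi
L = 34.56
34.56 in


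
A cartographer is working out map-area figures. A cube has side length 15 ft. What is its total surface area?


Shape: cube
Side s = 15 ft
A cube has 6 square faces.
Formula: SA = 6 * s^2
s^2 = 225
SA = 6 * 225
SA = 1350
1350 ft^2


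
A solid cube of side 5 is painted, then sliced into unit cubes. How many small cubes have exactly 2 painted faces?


Large cube: 5 x 5 x 5, cut into unit cubes.
n = 5, so n - 2 = 3
Cubes with 2 painted faces lie along the edges, excluding corners.
A cube has 12 edges; each contributes (n - 2) = 3 such cubes.
Count = 12 * 3 = 36
36 unit cubes


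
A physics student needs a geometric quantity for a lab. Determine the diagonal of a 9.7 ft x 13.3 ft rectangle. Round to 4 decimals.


Shape: rectangle (diagonal via Pythagoras)
Sides: 9.7 ft and 13.3 ft
Formula: d = sqrt(l^2 + w^2)
l^2 = 94.09, w^2 = 176.89
l^2 + w^2 = 270.98
d = sqrt(270.98)
d = 16.4615
16.4615 ft


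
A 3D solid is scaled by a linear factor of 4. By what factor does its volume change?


Linear scale factor k = 4
Rule: under a linear scaling by k, volumes scale by k^3.
k^3 = 4 * 4 * 4
k^3 = 16 * 4
k^3 = 64
Volume scales by a factor of 64.
64 (dimensionless)


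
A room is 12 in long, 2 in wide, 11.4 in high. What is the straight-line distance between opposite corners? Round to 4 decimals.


Shape: rectangular box (space diagonal)
l = 12 in, w = 2 in, h = 11.4 in
Visualize: the diagonal of the base, then a right triangle with that diagonal and the height.
Formula: d = sqrt(l^2 + w^2 + h^2)
l^2 + w^2 + h^2 = 144 + 4 + 129.96 = 277.96
d = sqrt(277.96)
d = 16.6721
16.6721 in


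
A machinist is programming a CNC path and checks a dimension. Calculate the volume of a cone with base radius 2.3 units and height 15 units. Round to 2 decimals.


Shape: cone
Radius r = 2.3 units, Height h = 15 units
Formula: V = (1/3) * pi * r^2 * h
r^2 = 5.29
pi * r^2 * h = pi * 5.29 * 15 = 79.35 * pi
V = 79.35 * pi / 3
V = 83.1
83.1 units^3


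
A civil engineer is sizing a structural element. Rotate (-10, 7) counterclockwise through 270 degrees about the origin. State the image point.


Transformation: rotation about the origin
Original point: (-10, 7)
Rule for 270 deg counterclockwise: (x, y) -> (y, -x)
Apply: (-10, 7) -> (7, 10)
(7, 10)


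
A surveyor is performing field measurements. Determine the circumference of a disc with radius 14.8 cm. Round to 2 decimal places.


Shape: circle
Radius r = 14.8 cm
Formula: C = 2 * pi * r
C = 2 * pi * 14.8
C = 29.6 * pi
C = 92.99
92.99 cm


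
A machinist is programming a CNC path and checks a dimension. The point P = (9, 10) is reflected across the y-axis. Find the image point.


Transformation: reflection
Original point: (9, 10)
Rule for reflection over the y-axis: (x, y) -> (-x, y)
Apply: (9, 10) -> (-9, 10)
(-9, 10)


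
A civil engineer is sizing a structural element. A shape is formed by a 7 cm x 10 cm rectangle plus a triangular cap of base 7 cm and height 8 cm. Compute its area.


Composite shape: rectangle + triangle
Rectangle area = 7 * 10 = 70
Triangle area = 0.5 * 7 * 8 = 28
Total = 70 + 28
Total = 98
98 cm^2


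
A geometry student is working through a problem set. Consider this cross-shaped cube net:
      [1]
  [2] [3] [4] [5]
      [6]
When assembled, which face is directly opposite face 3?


Net: cross layout. Take square 3 as the base (bottom).
Fold the four squares in the horizontal row up around 3: 2 -> left, 4 -> right, 5 wraps to the top.
Fold 1 and 6 up from 3: 1 -> back, 6 -> front.
Opposite pairs are therefore: (1, 6), (2, 4), (3, 5).
Face 3 is opposite face 5.
face 5


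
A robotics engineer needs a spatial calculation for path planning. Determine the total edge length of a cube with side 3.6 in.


Shape: cube
Side s = 3.6 in
A cube has 12 edges, all equal.
Formula: total edge length = 12 * s
Total = 12 * 3.6
Total = 43.2
43.2 in


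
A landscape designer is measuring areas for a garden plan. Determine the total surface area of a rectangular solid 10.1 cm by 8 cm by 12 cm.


Shape: rectangular prism
l = 10.1 cm, w = 8 cm, h = 12 cm
Formula: SA = 2(lw + lh + wh)
lw = 80.8, lh = 121.2, wh = 96
lw + lh + wh = 298
SA = 2 * 298
SA = 596
596 cm^2


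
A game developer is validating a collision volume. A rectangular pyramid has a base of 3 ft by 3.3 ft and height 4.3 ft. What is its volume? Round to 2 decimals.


Shape: rectangular pyramid
Base: 3 ft x 3.3 ft, Height h = 4.3 ft
Formula: V = (1/3) * base_area * h
base_area = 3 * 3.3 = 9.9
base_area * h = 9.9 * 4.3 = 42.57
V = 42.57 / 3
V = 14.19
14.19 ft^3


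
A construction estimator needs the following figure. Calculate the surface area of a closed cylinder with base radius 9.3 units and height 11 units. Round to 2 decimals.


Shape: closed cylinder
Radius r = 9.3 units, Height h = 11 units
Formula: SA = 2*pi*r^2 + 2*pi*r*h = 2*pi*r*(r + h)
r + h = 20.3
2 * r * (r + h) = 2 * 9.3 * 20.3 = 377.58
SA = 377.58 * pi
SA = 1186.2
1186.2 units^2


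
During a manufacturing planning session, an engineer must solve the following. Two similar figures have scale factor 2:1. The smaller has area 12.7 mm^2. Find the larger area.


Linear scale factor k = 2
Original area = 12.7 mm^2
Rule: under a linear scaling by k, areas scale by k^2.
k^2 = 2^2 = 4
New area = 12.7 * 4
New area = 50.8
50.8 mm^2


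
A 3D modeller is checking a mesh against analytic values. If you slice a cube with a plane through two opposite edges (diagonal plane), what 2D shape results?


Solid: cube
Cutting plane: through two opposite edges (diagonal plane)
Visualize the intersection of the plane with the solid's surface.
The boundary of the cut region is a rectangle.
rectangle


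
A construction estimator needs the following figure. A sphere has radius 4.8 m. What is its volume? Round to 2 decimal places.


Shape: sphere
Radius r = 4.8 m
Formula: V = (4/3) * pi * r^3
r^3 = 110.592
(4/3) * 110.592 = 147.456
V = 147.456 * pi
V = 463.25
463.25 m^3


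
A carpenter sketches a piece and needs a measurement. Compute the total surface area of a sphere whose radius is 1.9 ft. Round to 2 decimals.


Shape: sphere
Radius r = 1.9 ft
Formula: SA = 4 * pi * r^2
r^2 = 3.61
SA = 4 * pi * 3.61
SA = 14.44 * pi
SA = 45.36
45.36 ft^2


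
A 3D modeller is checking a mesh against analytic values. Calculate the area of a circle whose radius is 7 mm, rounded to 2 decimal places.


Shape: circle
Radius r = 7 mm
Formula: A = pi * r^2
r^2 = 7^2 = 49
A = pi * 49
A = 153.94
153.94 mm^2


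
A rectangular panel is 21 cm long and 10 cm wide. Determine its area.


Shape: rectangle
Length l = 21 cm, Width w = 10 cm
Formula: A = l * w
A = 21 * 10
A = 210
210 cm^2


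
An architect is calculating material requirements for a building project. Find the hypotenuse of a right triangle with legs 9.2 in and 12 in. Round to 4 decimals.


Shape: right triangle
Legs a = 9.2 in, b = 12 in
Formula: c = sqrt(a^2 + b^2)
a^2 = 84.64, b^2 = 144
a^2 + b^2 = 228.64
c = sqrt(228.64)
c = 15.1208
15.1208 in


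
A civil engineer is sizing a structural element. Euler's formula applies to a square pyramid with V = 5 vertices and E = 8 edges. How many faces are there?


Polyhedron: square pyramid
Euler's formula for convex polyhedra: V - E + F = 2
Given: V = 5 vertices and E = 8 edges
Solve for F:
F = 2 + E - V = 2 + 8 - 5 = 5
5 faces


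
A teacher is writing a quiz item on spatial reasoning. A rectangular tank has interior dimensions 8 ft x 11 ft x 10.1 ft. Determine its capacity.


Shape: rectangular prism
l = 8 ft, w = 11 ft, h = 10.1 ft
Formula: V = l * w * h
V = 8 * 11 * 10.1
V = 88 * 10.1
V = 888.8
888.8 ft^3


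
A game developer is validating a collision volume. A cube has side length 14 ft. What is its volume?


Shape: cube
Side s = 14 ft
Formula: V = s^3
V = 14 * 14 * 14
V = 196 * 14
V = 2744
2744 ft^3


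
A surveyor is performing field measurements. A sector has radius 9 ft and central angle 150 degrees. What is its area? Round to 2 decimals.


Shape: circular sector
Radius r = 9 ft, Angle = 150 degrees
Formula: A = (angle/360) * pi * r^2
r^2 = 81
Fraction of circle = 150/360
A = (150/360) * pi * 81
A = 33.75 * pi
A = 106.03
106.03 ft^2


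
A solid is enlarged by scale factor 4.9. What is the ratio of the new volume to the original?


Linear scale factor k = 4.9
Rule: under a linear scaling by k, volumes scale by k^3.
k^3 = 4.9 * 4.9 * 4.9
k^3 = 24.01 * 4.9
k^3 = 117.649
Volume scales by a factor of 117.649.
117.649 (dimensionless)


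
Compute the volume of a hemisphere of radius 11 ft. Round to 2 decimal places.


Shape: hemisphere (half of a sphere)
Radius r = 11 ft
Formula: V = (1/2) * (4/3) * pi * r^3 = (2/3) * pi * r^3
r^3 = 1331
(2/3) * 1331 = 887.333333
V = 887.333333 * pi
V = 2787.64
2787.64 ft^3


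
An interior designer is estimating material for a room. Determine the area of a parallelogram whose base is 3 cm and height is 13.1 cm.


Shape: parallelogram
Base b = 3 cm, Height h = 13.1 cm
Formula: A = b * h
A = 3 * 13.1
A = 39.3
39.3 cm^2


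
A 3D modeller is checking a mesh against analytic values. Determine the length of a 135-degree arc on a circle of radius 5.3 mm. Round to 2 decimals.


Shape: circular arc
Radius r = 5.3 mm, Angle = 135 degrees
Formula: L = (angle/360) * 2 * pi * r
2 * pi * r = 10.6 * pi
L = (135/360) * 10.6 * pi
L = 3.975 * pi
L = 12.49
12.49 mm


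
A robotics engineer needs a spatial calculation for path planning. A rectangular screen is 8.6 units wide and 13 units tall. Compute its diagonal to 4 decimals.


Shape: rectangle (diagonal via Pythagoras)
Sides: 8.6 units and 13 units
Formula: d = sqrt(l^2 + w^2)
l^2 = 73.96, w^2 = 169
l^2 + w^2 = 242.96
d = sqrt(242.96)
d = 15.5872
15.5872 units


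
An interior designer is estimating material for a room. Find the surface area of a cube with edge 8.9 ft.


Shape: cube
Side s = 8.9 ft
A cube has 6 square faces.
Formula: SA = 6 * s^2
s^2 = 79.21
SA = 6 * 79.21
SA = 475.26
475.26 ft^2


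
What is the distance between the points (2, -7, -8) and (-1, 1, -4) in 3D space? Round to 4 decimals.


3D distance between two points
P1 = (2, -7, -8), P2 = (-1, 1, -4)
Formula: d = sqrt((x2-x1)^2 + (y2-y1)^2 + (z2-z1)^2)
dx = -1 - 2 = -3
dy = 1 - -7 = 8
dz = -4 - -8 = 4
dx^2 + dy^2 + dz^2 = 9 + 64 + 16 = 89
d = sqrt(89)
d = 9.434
9.434 units


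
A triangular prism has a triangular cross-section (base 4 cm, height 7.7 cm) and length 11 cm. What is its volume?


Shape: triangular prism
Triangle base = 4 cm, triangle height = 7.7 cm, prism length L = 11 cm
Formula: V = (1/2 * b * h_tri) * L
Cross-section area = 0.5 * 4 * 7.7 = 15.4
V = 15.4 * 11
V = 169.4
169.4 cm^3


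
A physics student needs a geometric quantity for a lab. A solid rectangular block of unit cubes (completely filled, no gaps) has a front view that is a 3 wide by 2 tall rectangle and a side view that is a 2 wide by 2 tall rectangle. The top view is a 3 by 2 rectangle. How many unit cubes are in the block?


Orthographic views of a solid rectangular block:
Front view 3 x 2 -> length = 3, height = 2
Side view 2 x 2 -> width = 2, height = 2 (consistent)
Top view 3 x 2 -> confirms length = 3, width = 2
The block is 3 x 2 x 2.
Total unit cubes = 3 * 2 * 2 = 12
12 unit cubes


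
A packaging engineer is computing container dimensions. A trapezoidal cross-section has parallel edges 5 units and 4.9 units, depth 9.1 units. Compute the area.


Shape: trapezoid
Parallel sides a = 5 units, b = 4.9 units; Height h = 9.1 units
Formula: A = (a + b) * h / 2
a + b = 5 + 4.9 = 9.9
A = 9.9 * 9.1 / 2
A = 90.09 / 2
A = 45.045
45.045 units^2


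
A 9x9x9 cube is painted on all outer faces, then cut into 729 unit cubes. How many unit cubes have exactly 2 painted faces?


Large cube: 9 x 9 x 9, cut into unit cubes.
n = 9, so n - 2 = 7
Cubes with 2 painted faces lie along the edges, excluding corners.
A cube has 12 edges; each contributes (n - 2) = 7 such cubes.
Count = 12 * 7 = 84
84 unit cubes


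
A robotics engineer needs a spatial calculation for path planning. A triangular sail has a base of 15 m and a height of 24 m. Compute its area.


Shape: triangle
Base b = 15 m, Height h = 24 m
Formula: A = (1/2) * b * h
A = 0.5 * 15 * 24
A = 0.5 * 360
A = 180
180 m^2


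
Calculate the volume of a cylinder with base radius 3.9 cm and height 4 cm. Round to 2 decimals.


Shape: cylinder
Radius r = 3.9 cm, Height h = 4 cm
Formula: V = pi * r^2 * h
r^2 = 15.21
V = pi * 15.21 * 4
V = 60.84 * pi
V = 191.13
191.13 cm^3


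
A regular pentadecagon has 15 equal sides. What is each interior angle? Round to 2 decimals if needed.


Shape: regular pentadecagon (15 sides)
Formula: interior angle = (n - 2) * 180 / n
(n - 2) = 13
(n - 2) * 180 = 2340
angle = 2340 / 15
angle = 156
156 degrees


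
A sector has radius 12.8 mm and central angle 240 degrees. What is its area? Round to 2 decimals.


Shape: circular sector
Radius r = 12.8 mm, Angle = 240 degrees
Formula: A = (angle/360) * pi * r^2
r^2 = 163.84
Fraction of circle = 240/360
A = (240/360) * pi * 163.84
A = 109.226667 * pi
A = 343.15
343.15 mm^2


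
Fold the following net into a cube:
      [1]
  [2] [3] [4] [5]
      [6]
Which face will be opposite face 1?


Net: cross layout. Take square 3 as the base (bottom).
Fold the four squares in the horizontal row up around 3: 2 -> left, 4 -> right, 5 wraps to the top.
Fold 1 and 6 up from 3: 1 -> back, 6 -> front.
Opposite pairs are therefore: (1, 6), (2, 4), (3, 5).
Face 1 is opposite face 6.
face 6


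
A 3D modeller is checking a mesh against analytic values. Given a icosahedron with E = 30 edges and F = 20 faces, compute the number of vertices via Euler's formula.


Polyhedron: icosahedron
Euler's formula for convex polyhedra: V - E + F = 2
Given: E = 30 edges and F = 20 faces
Solve for V:
V = 2 + E - F = 2 + 30 - 20 = 12
12 vertices


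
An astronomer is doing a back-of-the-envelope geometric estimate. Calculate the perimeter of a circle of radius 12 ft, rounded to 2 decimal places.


Shape: circle
Radius r = 12 ft
Formula: C = 2 * pi * r
C = 2 * pi * 12
C = 24 * pi
C = 75.4
75.4 ft


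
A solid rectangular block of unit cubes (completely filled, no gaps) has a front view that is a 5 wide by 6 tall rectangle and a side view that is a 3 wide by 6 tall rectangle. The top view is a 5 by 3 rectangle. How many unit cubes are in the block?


Orthographic views of a solid rectangular block:
Front view 5 x 6 -> length = 5, height = 6
Side view 3 x 6 -> width = 3, height = 6 (consistent)
Top view 5 x 3 -> confirms length = 5, width = 3
The block is 5 x 3 x 6.
Total unit cubes = 5 * 3 * 6 = 90
90 unit cubes


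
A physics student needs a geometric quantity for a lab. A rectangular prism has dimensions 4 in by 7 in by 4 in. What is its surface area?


Shape: rectangular prism
l = 4 in, w = 7 in, h = 4 in
Formula: SA = 2(lw + lh + wh)
lw = 28, lh = 16, wh = 28
lw + lh + wh = 72
SA = 2 * 72
SA = 144
144 in^2


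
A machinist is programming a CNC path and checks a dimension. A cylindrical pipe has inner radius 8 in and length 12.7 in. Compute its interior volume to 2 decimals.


Shape: cylinder
Radius r = 8 in, Height h = 12.7 in
Formula: V = pi * r^2 * h
r^2 = 64
V = pi * 64 * 12.7
V = 812.8 * pi
V = 2553.49
2553.49 in^3


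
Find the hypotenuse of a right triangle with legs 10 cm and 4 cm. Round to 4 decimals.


Shape: right triangle
Legs a = 10 cm, b = 4 cm
Formula: c = sqrt(a^2 + b^2)
a^2 = 100, b^2 = 16
a^2 + b^2 = 116
c = sqrt(116)
c = 10.7703
10.7703 cm


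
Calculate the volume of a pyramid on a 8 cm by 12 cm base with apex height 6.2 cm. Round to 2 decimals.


Shape: rectangular pyramid
Base: 8 cm x 12 cm, Height h = 6.2 cm
Formula: V = (1/3) * base_area * h
base_area = 8 * 12 = 96
base_area * h = 96 * 6.2 = 595.2
V = 595.2 / 3
V = 198.4
198.4 cm^3


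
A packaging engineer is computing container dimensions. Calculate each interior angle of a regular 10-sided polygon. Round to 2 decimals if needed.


Shape: regular decagon (10 sides)
Formula: interior angle = (n - 2) * 180 / n
(n - 2) = 8
(n - 2) * 180 = 1440
angle = 1440 / 10
angle = 144
144 degrees


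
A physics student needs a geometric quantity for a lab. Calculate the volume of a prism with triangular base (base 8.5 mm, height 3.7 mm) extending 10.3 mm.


Shape: triangular prism
Triangle base = 8.5 mm, triangle height = 3.7 mm, prism length L = 10.3 mm
Formula: V = (1/2 * b * h_tri) * L
Cross-section area = 0.5 * 8.5 * 3.7 = 15.725
V = 15.725 * 10.3
V = 161.9675
161.9675 mm^3


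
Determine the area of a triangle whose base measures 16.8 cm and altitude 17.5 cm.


Shape: triangle
Base b = 16.8 cm, Height h = 17.5 cm
Formula: A = (1/2) * b * h
A = 0.5 * 16.8 * 17.5
A = 0.5 * 294
A = 147
147 cm^2


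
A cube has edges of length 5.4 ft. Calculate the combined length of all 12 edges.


Shape: cube
Side s = 5.4 ft
A cube has 12 edges, all equal.
Formula: total edge length = 12 * s
Total = 12 * 5.4
Total = 64.8
64.8 ft


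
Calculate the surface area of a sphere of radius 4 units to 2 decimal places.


Shape: sphere
Radius r = 4 units
Formula: SA = 4 * pi * r^2
r^2 = 16
SA = 4 * pi * 16
SA = 64 * pi
SA = 201.06
201.06 units^2


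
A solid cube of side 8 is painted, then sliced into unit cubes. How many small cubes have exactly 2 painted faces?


Large cube: 8 x 8 x 8, cut into unit cubes.
n = 8, so n - 2 = 6
Cubes with 2 painted faces lie along the edges, excluding corners.
A cube has 12 edges; each contributes (n - 2) = 6 such cubes.
Count = 12 * 6 = 72
72 unit cubes


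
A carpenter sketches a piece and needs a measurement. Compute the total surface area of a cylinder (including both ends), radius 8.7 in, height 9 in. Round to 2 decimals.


Shape: closed cylinder
Radius r = 8.7 in, Height h = 9 in
Formula: SA = 2*pi*r^2 + 2*pi*r*h = 2*pi*r*(r + h)
r + h = 17.7
2 * r * (r + h) = 2 * 8.7 * 17.7 = 307.98
SA = 307.98 * pi
SA = 967.55
967.55 in^2


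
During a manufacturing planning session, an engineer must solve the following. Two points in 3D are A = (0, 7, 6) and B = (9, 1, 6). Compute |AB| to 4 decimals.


3D distance between two points
P1 = (0, 7, 6), P2 = (9, 1, 6)
Formula: d = sqrt((x2-x1)^2 + (y2-y1)^2 + (z2-z1)^2)
dx = 9 - 0 = 9
dy = 1 - 7 = -6
dz = 6 - 6 = 0
dx^2 + dy^2 + dz^2 = 81 + 36 + 0 = 117
d = sqrt(117)
d = 10.8167
10.8167 units


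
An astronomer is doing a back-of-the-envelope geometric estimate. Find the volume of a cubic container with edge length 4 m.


Shape: cube
Side s = 4 m
Formula: V = s^3
V = 4 * 4 * 4
V = 16 * 4
V = 64
64 m^3


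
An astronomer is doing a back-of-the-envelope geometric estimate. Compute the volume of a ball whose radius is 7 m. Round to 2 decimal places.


Shape: sphere
Radius r = 7 m
Formula: V = (4/3) * pi * r^3
r^3 = 343
(4/3) * 343 = 457.333333
V = 457.333333 * pi
V = 1436.76
1436.76 m^3


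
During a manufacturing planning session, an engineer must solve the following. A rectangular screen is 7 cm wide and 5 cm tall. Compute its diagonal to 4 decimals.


Shape: rectangle (diagonal via Pythagoras)
Sides: 7 cm and 5 cm
Formula: d = sqrt(l^2 + w^2)
l^2 = 49, w^2 = 25
l^2 + w^2 = 74
d = sqrt(74)
d = 8.6023
8.6023 cm


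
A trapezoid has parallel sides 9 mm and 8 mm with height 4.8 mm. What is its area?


Shape: trapezoid
Parallel sides a = 9 mm, b = 8 mm; Height h = 4.8 mm
Formula: A = (a + b) * h / 2
a + b = 9 + 8 = 17
A = 17 * 4.8 / 2
A = 81.6 / 2
A = 40.8
40.8 mm^2


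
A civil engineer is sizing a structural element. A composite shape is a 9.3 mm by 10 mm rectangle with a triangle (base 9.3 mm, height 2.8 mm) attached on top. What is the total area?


Composite shape: rectangle + triangle
Rectangle area = 9.3 * 10 = 93
Triangle area = 0.5 * 9.3 * 2.8 = 13.02
Total = 93 + 13.02
Total = 106.02
106.02 mm^2


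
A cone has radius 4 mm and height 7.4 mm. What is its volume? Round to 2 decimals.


Shape: cone
Radius r = 4 mm, Height h = 7.4 mm
Formula: V = (1/3) * pi * r^2 * h
r^2 = 16
pi * r^2 * h = pi * 16 * 7.4 = 118.4 * pi
V = 118.4 * pi / 3
V = 123.99
123.99 mm^3


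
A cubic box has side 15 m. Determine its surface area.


Shape: cube
Side s = 15 m
A cube has 6 square faces.
Formula: SA = 6 * s^2
s^2 = 225
SA = 6 * 225
SA = 1350
1350 m^2


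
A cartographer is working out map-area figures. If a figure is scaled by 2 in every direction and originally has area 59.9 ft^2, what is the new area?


Linear scale factor k = 2
Original area = 59.9 ft^2
Rule: under a linear scaling by k, areas scale by k^2.
k^2 = 2^2 = 4
New area = 59.9 * 4
New area = 239.6
239.6 ft^2


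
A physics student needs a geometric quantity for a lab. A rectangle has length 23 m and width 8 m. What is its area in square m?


Shape: rectangle
Length l = 23 m, Width w = 8 m
Formula: A = l * w
A = 23 * 8
A = 184
184 m^2


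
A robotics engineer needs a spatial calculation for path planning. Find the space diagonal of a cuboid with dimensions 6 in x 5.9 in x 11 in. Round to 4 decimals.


Shape: rectangular box (space diagonal)
l = 6 in, w = 5.9 in, h = 11 in
Visualize: the diagonal of the base, then a right triangle with that diagonal and the height.
Formula: d = sqrt(l^2 + w^2 + h^2)
l^2 + w^2 + h^2 = 36 + 34.81 + 121 = 191.81
d = sqrt(191.81)
d = 13.8495
13.8495 in


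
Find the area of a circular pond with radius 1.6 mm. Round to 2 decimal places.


Shape: circle
Radius r = 1.6 mm
Formula: A = pi * r^2
r^2 = 1.6^2 = 2.56
A = pi * 2.56
A = 8.04
8.04 mm^2


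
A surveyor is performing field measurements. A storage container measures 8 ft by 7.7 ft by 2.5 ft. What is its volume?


Shape: rectangular prism
l = 8 ft, w = 7.7 ft, h = 2.5 ft
Formula: V = l * w * h
V = 8 * 7.7 * 2.5
V = 61.6 * 2.5
V = 154
154 ft^3


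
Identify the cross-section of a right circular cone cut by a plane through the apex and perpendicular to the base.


Solid: right circular cone
Cutting plane: through the apex and perpendicular to the base
Visualize the intersection of the plane with the solid's surface.
The boundary of the cut region is a isosceles triangle.
isosceles triangle


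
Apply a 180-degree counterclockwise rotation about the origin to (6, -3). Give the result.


Transformation: rotation about the origin
Original point: (6, -3)
Rule for 180 deg: (x, y) -> (-x, -y)
Apply: (6, -3) -> (-6, 3)
(-6, 3)


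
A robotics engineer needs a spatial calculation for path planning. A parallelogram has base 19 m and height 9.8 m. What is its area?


Shape: parallelogram
Base b = 19 m, Height h = 9.8 m
Formula: A = b * h
A = 19 * 9.8
A = 186.2
186.2 m^2


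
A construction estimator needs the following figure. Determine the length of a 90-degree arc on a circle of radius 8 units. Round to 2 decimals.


Shape: circular arc
Radius r = 8 units, Angle = 90 degrees
Formula: L = (angle/360) * 2 * pi * r
2 * pi * r = 16 * pi
L = (90/360) * 16 * pi
L = 4 * pi
L = 12.57
12.57 units


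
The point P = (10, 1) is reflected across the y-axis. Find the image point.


Transformation: reflection
Original point: (10, 1)
Rule for reflection over the y-axis: (x, y) -> (-x, y)
Apply: (10, 1) -> (-10, 1)
(-10, 1)


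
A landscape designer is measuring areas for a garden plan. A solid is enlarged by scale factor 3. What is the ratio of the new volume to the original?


Linear scale factor k = 3
Rule: under a linear scaling by k, volumes scale by k^3.
k^3 = 3 * 3 * 3
k^3 = 9 * 3
k^3 = 27
Volume scales by a factor of 27.
27 (dimensionless)


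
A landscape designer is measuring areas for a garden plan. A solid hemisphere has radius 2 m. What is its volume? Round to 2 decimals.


Shape: hemisphere (half of a sphere)
Radius r = 2 m
Formula: V = (1/2) * (4/3) * pi * r^3 = (2/3) * pi * r^3
r^3 = 8
(2/3) * 8 = 5.333333
V = 5.333333 * pi
V = 16.76
16.76 m^3


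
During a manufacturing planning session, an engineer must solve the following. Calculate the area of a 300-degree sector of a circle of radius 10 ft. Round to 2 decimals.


Shape: circular sector
Radius r = 10 ft, Angle = 300 degrees
Formula: A = (angle/360) * pi * r^2
r^2 = 100
Fraction of circle = 300/360
A = (300/360) * pi * 100
A = 83.333333 * pi
A = 261.8
261.8 ft^2


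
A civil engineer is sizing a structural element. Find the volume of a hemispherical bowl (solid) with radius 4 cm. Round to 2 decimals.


Shape: hemisphere (half of a sphere)
Radius r = 4 cm
Formula: V = (1/2) * (4/3) * pi * r^3 = (2/3) * pi * r^3
r^3 = 64
(2/3) * 64 = 42.666667
V = 42.666667 * pi
V = 134.04
134.04 cm^3


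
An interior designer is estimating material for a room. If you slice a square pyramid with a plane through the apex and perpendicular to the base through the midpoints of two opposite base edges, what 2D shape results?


Solid: square pyramid
Cutting plane: through the apex and perpendicular to the base through the midpoints of two opposite base edges
Visualize the intersection of the plane with the solid's surface.
The boundary of the cut region is a isosceles triangle.
isosceles triangle


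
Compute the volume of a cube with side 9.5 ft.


Shape: cube
Side s = 9.5 ft
Formula: V = s^3
V = 9.5 * 9.5 * 9.5
V = 90.25 * 9.5
V = 857.375
857.375 ft^3
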